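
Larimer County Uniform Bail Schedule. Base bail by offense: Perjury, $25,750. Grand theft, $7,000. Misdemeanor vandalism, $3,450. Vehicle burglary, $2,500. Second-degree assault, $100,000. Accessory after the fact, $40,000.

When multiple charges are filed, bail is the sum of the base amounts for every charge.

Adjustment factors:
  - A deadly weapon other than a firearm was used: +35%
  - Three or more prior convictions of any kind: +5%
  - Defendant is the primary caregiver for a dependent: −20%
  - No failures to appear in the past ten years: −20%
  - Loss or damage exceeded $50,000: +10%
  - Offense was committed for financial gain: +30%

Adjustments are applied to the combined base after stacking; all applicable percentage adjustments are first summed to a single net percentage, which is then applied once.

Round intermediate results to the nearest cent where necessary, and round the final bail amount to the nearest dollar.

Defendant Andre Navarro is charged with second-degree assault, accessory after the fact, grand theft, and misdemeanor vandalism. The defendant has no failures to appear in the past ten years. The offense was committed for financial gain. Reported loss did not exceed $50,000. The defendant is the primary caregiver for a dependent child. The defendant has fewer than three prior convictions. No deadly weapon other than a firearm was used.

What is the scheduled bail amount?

Base amounts from the schedule: second-degree assault $100,000; accessory after the fact $40,000; grand theft $7,000; misdemeanor vandalism $3,450.
Stacking rule: sum of all bases. $100,000 + $40,000 + $7,000 + $3,450 = $150,450.
Net percentage adjustment: −20% −20% +30% = −10%. $150,450 × 0.9 = $135,405.

$135,405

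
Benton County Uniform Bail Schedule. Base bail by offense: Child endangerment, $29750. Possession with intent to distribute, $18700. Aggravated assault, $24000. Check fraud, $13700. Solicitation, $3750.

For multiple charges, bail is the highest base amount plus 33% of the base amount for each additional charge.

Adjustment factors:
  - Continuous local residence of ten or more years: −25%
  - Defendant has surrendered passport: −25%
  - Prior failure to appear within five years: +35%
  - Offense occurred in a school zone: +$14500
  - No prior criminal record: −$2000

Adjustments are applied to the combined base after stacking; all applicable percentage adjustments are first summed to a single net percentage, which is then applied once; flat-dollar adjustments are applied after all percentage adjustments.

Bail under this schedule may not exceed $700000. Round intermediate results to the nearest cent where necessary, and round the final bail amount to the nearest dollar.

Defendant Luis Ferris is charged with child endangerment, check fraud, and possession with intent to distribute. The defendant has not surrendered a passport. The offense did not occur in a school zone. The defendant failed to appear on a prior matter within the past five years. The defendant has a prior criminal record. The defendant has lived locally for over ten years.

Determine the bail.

Base amounts from the schedule: child endangerment $29750; check fraud $13700; possession with intent to distribute $18700.
Stacking rule: highest base plus 33% of each additional charge. Highest is child endangerment at $29750. Additional: $13700 × 33% = $4521; $18700 × 33% = $6171. Combined base = $29750 + $10692 = $40442.
Net percentage adjustment: −25% +35% = +10%. $40442 × 1.1 = $44486.20.
$44486.20 is within the $700000 maximum.
Rounded to the nearest dollar: $44486.

$44486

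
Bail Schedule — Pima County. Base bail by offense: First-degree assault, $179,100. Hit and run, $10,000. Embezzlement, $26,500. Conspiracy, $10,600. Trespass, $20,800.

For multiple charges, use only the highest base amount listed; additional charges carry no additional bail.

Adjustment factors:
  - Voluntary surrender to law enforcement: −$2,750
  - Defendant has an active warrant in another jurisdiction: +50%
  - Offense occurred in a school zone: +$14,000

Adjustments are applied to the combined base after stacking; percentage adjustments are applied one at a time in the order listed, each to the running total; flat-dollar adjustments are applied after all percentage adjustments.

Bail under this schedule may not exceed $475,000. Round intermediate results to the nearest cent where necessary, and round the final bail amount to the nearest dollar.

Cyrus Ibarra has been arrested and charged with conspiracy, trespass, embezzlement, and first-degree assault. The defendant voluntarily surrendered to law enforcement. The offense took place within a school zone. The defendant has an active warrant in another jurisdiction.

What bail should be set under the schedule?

Base amounts from the schedule: conspiracy $10,600; trespass $20,800; embezzlement $26,500; first-degree assault $179,100.
Stacking rule: use the highest base only. Highest is first-degree assault at $179,100. Combined base = $179,100.
Defendant has an active warrant in another jurisdiction (+50%): $179,100 × 1.5 = $268,650.
Voluntary surrender to law enforcement (−$2,750 flat): $268,650 − $2,750 = $265,900.
Offense occurred in a school zone (+$14,000 flat): $265,900 + $14,000 = $279,900.
$279,900 is within the $475,000 maximum.

$279,900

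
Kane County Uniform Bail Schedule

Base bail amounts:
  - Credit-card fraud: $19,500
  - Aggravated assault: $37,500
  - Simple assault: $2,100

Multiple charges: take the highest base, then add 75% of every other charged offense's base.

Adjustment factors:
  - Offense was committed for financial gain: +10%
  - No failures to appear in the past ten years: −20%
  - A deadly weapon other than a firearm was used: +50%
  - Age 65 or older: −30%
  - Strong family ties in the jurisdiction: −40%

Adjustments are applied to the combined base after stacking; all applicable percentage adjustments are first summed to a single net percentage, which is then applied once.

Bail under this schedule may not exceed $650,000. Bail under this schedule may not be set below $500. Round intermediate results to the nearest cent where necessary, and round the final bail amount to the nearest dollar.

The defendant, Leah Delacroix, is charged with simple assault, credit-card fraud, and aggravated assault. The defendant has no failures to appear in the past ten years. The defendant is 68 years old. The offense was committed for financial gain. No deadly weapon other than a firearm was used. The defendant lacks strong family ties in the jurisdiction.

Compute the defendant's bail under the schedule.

$32,220

Base amounts from the schedule: simple assault $2,100; credit-card fraud $19,500; aggravated assault $37,500.
Stacking rule: highest base plus 75% of each additional charge. Highest is aggravated assault at $37,500. Additional: $2,100 × 75% = $1,575; $19,500 × 75% = $14,625. Combined base = $37,500 + $16,200 = $53,700.
Net percentage adjustment: +10% −20% −30% = −40%. $53,700 × 0.6 = $32,220.
$32,220 is within the $650,000 maximum.
$32,220 is at or above the $500 minimum.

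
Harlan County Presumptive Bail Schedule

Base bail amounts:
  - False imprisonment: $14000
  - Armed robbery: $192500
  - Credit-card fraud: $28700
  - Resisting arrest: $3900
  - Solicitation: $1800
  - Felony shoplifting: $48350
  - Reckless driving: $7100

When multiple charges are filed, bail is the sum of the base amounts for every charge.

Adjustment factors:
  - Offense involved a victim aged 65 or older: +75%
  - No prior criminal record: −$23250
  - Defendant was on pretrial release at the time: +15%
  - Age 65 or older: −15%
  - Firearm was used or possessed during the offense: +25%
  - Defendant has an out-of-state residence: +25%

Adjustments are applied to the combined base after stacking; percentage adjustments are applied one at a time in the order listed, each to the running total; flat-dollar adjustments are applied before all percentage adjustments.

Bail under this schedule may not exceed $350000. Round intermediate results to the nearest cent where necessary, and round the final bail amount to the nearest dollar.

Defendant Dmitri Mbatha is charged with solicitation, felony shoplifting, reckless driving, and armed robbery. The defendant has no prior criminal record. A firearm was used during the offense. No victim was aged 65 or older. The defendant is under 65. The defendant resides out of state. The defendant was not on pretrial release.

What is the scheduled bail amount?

Base amounts from the schedule: solicitation $1800; felony shoplifting $48350; reckless driving $7100; armed robbery $192500.
Stacking rule: sum of all bases. $1800 + $48350 + $7100 + $192500 = $249750.
No prior criminal record (−$23250 flat): $249750 − $23250 = $226500.
Firearm was used or possessed during the offense (+25%): $226500 × 1.25 = $283125.
Defendant has an out-of-state residence (+25%): $283125 × 1.25 = $353906.25.
Result $353906.25 exceeds the maximum of $350000; bail is capped at $350000.

$350000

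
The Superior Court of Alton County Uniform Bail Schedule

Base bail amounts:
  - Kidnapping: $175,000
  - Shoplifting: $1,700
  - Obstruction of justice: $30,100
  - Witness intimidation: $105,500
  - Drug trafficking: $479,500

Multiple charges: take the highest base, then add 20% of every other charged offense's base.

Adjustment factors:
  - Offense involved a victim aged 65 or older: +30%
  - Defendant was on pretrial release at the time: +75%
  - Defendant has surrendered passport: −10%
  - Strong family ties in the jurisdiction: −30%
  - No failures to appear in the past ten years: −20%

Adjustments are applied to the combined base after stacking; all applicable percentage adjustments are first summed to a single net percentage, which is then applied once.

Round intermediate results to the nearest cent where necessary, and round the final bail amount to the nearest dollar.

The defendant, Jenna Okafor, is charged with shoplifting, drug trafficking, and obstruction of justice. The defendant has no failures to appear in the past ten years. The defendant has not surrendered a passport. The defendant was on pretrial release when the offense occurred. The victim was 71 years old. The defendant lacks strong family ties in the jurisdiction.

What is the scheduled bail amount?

$898,841

Base amounts from the schedule: shoplifting $1,700; drug trafficking $479,500; obstruction of justice $30,100.
Stacking rule: highest base plus 20% of each additional charge. Highest is drug trafficking at $479,500. Additional: $1,700 × 20% = $340; $30,100 × 20% = $6,020. Combined base = $479,500 + $6,360 = $485,860.
Net percentage adjustment: +30% +75% −20% = +85%. $485,860 × 1.85 = $898,841.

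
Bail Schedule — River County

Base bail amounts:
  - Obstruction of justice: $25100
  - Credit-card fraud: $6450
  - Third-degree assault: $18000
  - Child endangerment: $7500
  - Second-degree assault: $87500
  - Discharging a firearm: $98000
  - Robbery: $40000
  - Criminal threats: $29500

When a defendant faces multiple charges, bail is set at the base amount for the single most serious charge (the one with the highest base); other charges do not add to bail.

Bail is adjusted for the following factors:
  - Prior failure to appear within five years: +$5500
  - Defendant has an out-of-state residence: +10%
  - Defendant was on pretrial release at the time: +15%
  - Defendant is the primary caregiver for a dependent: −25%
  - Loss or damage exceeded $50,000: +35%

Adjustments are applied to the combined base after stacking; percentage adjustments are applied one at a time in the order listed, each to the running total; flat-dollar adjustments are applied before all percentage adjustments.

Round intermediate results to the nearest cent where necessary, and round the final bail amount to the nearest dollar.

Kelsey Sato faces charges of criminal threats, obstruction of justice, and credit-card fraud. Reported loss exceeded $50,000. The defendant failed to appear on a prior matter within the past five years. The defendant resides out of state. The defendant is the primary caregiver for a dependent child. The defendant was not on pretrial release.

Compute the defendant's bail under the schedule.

$38981

Base amounts from the schedule: criminal threats $29500; obstruction of justice $25100; credit-card fraud $6450.
Stacking rule: use the highest base only. Highest is criminal threats at $29500. Combined base = $29500.
Prior failure to appear within five years (+$5500 flat): $29500 + $5500 = $35000.
Defendant has an out-of-state residence (+10%): $35000 × 1.1 = $38500.
Defendant is the primary caregiver for a dependent (−25%): $38500 × 0.75 = $28875.
Loss or damage exceeded $50,000 (+35%): $28875 × 1.35 = $38981.25.
Rounded to the nearest dollar: $38981.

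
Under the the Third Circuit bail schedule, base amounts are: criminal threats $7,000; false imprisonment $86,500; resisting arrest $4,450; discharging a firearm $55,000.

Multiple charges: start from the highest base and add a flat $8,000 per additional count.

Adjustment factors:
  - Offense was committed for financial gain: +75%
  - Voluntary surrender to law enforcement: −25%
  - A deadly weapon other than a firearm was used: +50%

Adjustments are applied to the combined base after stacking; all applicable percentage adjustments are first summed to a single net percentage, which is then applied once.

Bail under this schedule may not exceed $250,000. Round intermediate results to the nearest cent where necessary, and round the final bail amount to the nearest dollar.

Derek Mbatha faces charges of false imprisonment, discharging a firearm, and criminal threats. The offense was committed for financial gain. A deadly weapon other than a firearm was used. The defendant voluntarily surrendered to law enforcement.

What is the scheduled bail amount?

Base amounts from the schedule: false imprisonment $86,500; discharging a firearm $55,000; criminal threats $7,000.
Stacking rule: highest base plus $8,000 per additional charge. Highest is false imprisonment at $86,500; 2 additional charges → +$16,000. Combined base = $102,500.
Net percentage adjustment: +75% −25% +50% = +100%. $102,500 × 2 = $205,000.
$205,000 is within the $250,000 maximum.

$205,000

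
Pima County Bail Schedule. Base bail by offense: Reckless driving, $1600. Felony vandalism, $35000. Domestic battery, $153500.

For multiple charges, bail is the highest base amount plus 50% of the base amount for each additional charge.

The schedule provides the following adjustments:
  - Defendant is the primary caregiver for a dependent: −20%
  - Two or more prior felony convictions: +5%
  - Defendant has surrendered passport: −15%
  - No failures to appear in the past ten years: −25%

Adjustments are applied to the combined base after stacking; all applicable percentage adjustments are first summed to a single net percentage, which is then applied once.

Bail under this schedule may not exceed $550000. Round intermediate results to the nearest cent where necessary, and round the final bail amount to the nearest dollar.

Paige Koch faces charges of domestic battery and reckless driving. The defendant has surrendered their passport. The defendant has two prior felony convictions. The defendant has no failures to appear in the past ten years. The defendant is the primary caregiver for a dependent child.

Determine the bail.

Base amounts from the schedule: domestic battery $153500; reckless driving $1600.
Stacking rule: highest base plus 50% of each additional charge. Highest is domestic battery at $153500. Additional: $1600 × 50% = $800. Combined base = $153500 + $800 = $154300.
Net percentage adjustment: −20% +5% −15% −25% = −55%. $154300 × 0.45 = $69435.
$69435 is within the $550000 maximum.

$69435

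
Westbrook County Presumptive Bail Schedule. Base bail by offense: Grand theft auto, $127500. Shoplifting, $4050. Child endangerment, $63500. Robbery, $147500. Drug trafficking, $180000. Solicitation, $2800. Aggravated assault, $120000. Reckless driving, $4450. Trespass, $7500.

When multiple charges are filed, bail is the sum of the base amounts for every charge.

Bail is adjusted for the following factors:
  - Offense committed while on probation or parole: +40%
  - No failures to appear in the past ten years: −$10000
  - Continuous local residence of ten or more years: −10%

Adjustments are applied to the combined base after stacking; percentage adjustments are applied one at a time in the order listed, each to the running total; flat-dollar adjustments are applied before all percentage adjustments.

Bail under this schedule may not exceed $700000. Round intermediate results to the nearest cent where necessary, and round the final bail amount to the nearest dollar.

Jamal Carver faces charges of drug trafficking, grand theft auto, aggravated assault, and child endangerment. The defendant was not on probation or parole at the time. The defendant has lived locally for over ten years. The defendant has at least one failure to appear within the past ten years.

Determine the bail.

Base amounts from the schedule: drug trafficking $180000; grand theft auto $127500; aggravated assault $120000; child endangerment $63500.
Stacking rule: sum of all bases. $180000 + $127500 + $120000 + $63500 = $491000.
Continuous local residence of ten or more years (−10%): $491000 × 0.9 = $441900.
$441900 is within the $700000 maximum.

$441900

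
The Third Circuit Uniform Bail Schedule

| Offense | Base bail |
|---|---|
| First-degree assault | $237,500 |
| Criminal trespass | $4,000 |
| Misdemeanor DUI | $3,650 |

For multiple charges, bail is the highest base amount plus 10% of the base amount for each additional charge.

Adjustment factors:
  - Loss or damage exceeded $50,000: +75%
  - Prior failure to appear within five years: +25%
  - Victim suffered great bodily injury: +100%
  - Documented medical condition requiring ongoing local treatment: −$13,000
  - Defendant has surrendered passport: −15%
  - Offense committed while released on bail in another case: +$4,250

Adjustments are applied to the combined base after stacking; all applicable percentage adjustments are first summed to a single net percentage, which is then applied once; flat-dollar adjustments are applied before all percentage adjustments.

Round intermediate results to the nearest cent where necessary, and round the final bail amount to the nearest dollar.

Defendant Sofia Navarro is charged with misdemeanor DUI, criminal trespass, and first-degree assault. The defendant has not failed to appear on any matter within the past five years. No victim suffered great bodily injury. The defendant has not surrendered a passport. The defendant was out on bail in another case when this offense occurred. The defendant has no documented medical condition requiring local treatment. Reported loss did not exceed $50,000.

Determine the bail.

Base amounts from the schedule: misdemeanor DUI $3,650; criminal trespass $4,000; first-degree assault $237,500.
Stacking rule: highest base plus 10% of each additional charge. Highest is first-degree assault at $237,500. Additional: $3,650 × 10% = $365; $4,000 × 10% = $400. Combined base = $237,500 + $765 = $238,265.
Offense committed while released on bail in another case (+$4,250 flat): $238,265 + $4,250 = $242,515.

$242,515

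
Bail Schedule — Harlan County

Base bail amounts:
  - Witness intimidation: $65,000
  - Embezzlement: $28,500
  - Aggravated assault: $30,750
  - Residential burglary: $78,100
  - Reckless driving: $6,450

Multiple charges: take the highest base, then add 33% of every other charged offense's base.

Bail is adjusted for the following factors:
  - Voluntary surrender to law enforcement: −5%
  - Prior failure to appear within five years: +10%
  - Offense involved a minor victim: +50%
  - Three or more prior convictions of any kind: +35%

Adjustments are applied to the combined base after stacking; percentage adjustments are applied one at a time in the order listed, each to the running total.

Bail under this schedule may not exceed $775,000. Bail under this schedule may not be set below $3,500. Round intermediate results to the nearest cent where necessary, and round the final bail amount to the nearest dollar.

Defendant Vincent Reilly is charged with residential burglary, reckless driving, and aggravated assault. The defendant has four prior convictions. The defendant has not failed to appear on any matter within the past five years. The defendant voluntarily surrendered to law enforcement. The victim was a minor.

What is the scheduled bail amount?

$173,861

Base amounts from the schedule: residential burglary $78,100; reckless driving $6,450; aggravated assault $30,750.
Stacking rule: highest base plus 33% of each additional charge. Highest is residential burglary at $78,100. Additional: $6,450 × 33% = $2,128.50; $30,750 × 33% = $10,147.50. Combined base = $78,100 + $12,276 = $90,376.
Voluntary surrender to law enforcement (−5%): $90,376 × 0.95 = $85,857.20.
Offense involved a minor victim (+50%): $85,857.20 × 1.5 = $128,785.80.
Three or more prior convictions of any kind (+35%): $128,785.80 × 1.35 = $173,860.83.
$173,860.83 is within the $775,000 maximum.
$173,860.83 is at or above the $3,500 minimum.
Rounded to the nearest dollar: $173,861.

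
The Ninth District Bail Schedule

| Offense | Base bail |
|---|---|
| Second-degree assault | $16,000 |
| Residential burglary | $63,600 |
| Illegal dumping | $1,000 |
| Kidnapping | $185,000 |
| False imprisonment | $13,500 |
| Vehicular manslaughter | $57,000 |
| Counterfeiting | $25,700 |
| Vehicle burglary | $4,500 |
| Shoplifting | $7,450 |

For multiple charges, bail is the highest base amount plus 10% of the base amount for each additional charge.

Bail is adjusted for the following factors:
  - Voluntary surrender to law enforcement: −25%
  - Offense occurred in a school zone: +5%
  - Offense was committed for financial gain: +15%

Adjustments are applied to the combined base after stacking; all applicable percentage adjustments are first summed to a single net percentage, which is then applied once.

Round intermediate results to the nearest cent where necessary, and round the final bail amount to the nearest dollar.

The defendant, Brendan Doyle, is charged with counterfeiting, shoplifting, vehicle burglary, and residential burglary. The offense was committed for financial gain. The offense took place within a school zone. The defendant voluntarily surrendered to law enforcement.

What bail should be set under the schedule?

Base amounts from the schedule: counterfeiting $25,700; shoplifting $7,450; vehicle burglary $4,500; residential burglary $63,600.
Stacking rule: highest base plus 10% of each additional charge. Highest is residential burglary at $63,600. Additional: $25,700 × 10% = $2,570; $7,450 × 10% = $745; $4,500 × 10% = $450. Combined base = $63,600 + $3,765 = $67,365.
Net percentage adjustment: −25% +5% +15% = −5%. $67,365 × 0.95 = $63,996.75.
Rounded to the nearest dollar: $63,997.

$63,997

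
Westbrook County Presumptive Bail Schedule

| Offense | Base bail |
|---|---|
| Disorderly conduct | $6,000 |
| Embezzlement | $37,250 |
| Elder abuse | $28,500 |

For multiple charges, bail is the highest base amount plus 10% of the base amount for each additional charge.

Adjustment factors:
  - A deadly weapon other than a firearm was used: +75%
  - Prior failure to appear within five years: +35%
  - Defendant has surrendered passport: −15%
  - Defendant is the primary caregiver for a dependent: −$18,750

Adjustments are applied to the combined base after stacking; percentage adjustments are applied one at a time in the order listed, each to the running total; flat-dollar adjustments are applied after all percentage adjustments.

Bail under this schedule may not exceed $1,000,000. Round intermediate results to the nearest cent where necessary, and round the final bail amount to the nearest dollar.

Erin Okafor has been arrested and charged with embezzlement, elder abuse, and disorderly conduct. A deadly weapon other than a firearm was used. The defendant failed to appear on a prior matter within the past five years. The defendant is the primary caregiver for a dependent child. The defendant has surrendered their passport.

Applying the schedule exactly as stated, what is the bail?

$62,981

Base amounts from the schedule: embezzlement $37,250; elder abuse $28,500; disorderly conduct $6,000.
Stacking rule: highest base plus 10% of each additional charge. Highest is embezzlement at $37,250. Additional: $28,500 × 10% = $2,850; $6,000 × 10% = $600. Combined base = $37,250 + $3,450 = $40,700.
A deadly weapon other than a firearm was used (+75%): $40,700 × 1.75 = $71,225.
Prior failure to appear within five years (+35%): $71,225 × 1.35 = $96,153.75.
Defendant has surrendered passport (−15%): $96,153.75 × 0.85 = $81,730.69.
Defendant is the primary caregiver for a dependent (−$18,750 flat): $81,730.69 − $18,750 = $62,980.69.
$62,980.69 is within the $1,000,000 maximum.
Rounded to the nearest dollar: $62,981.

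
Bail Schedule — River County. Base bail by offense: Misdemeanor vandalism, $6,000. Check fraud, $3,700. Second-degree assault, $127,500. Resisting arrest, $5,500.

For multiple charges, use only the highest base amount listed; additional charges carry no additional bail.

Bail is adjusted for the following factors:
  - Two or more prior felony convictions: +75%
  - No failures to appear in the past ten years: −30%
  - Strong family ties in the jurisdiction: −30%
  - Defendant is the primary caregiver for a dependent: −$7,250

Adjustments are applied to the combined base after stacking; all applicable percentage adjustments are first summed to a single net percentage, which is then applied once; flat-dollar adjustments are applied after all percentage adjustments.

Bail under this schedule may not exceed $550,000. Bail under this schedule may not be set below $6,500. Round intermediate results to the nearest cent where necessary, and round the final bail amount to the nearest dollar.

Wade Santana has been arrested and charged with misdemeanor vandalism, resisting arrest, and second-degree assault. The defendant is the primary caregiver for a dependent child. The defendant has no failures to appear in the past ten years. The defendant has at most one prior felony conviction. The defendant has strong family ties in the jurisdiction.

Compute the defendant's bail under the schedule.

Base amounts from the schedule: misdemeanor vandalism $6,000; resisting arrest $5,500; second-degree assault $127,500.
Stacking rule: use the highest base only. Highest is second-degree assault at $127,500. Combined base = $127,500.
Net percentage adjustment: −30% −30% = −60%. $127,500 × 0.4 = $51,000.
Defendant is the primary caregiver for a dependent (−$7,250 flat): $51,000 − $7,250 = $43,750.
$43,750 is within the $550,000 maximum.
$43,750 is at or above the $6,500 minimum.

$43,750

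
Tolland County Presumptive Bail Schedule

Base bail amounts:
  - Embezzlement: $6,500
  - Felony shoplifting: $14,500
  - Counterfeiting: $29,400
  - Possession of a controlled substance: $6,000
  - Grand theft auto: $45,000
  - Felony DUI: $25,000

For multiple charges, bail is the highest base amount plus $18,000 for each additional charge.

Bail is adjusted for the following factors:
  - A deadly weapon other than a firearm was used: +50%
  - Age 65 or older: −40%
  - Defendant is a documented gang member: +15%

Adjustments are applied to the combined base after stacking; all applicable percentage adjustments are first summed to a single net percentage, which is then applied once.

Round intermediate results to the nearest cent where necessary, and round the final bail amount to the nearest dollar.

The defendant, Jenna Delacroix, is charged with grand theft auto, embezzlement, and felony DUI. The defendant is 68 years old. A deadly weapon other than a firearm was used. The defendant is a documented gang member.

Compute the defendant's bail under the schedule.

Base amounts from the schedule: grand theft auto $45,000; embezzlement $6,500; felony DUI $25,000.
Stacking rule: highest base plus $18,000 per additional charge. Highest is grand theft auto at $45,000; 2 additional charges → +$36,000. Combined base = $81,000.
Net percentage adjustment: +50% −40% +15% = +25%. $81,000 × 1.25 = $101,250.

$101,250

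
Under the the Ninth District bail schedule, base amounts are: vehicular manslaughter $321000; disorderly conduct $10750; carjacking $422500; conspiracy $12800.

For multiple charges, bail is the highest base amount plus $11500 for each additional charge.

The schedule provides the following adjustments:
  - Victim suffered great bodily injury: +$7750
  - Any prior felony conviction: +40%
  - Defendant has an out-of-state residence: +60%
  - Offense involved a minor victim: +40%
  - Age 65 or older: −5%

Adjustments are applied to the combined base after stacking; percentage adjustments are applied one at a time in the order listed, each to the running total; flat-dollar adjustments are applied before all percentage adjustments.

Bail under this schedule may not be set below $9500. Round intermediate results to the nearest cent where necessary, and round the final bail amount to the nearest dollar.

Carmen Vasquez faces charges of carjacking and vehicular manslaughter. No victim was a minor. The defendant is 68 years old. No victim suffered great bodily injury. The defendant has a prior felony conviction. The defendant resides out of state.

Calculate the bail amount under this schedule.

Base amounts from the schedule: carjacking $422500; vehicular manslaughter $321000.
Stacking rule: highest base plus $11500 per additional charge. Highest is carjacking at $422500; 1 additional charge → +$11500. Combined base = $434000.
Any prior felony conviction (+40%): $434000 × 1.4 = $607600.
Defendant has an out-of-state residence (+60%): $607600 × 1.6 = $972160.
Age 65 or older (−5%): $972160 × 0.95 = $923552.
$923552 is at or above the $9500 minimum.

$923552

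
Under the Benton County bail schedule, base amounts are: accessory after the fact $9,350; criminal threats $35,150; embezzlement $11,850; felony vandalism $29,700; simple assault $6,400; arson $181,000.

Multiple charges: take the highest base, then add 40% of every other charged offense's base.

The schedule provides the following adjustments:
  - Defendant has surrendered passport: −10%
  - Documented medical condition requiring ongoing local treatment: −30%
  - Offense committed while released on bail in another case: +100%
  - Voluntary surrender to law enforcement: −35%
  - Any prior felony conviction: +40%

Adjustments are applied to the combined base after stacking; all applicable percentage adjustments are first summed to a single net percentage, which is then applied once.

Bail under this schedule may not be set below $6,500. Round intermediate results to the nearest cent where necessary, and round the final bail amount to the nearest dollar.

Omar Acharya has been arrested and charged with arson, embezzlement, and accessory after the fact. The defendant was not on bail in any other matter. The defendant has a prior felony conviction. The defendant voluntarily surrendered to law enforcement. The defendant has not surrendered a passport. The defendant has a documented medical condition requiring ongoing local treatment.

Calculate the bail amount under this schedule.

Base amounts from the schedule: arson $181,000; embezzlement $11,850; accessory after the fact $9,350.
Stacking rule: highest base plus 40% of each additional charge. Highest is arson at $181,000. Additional: $11,850 × 40% = $4,740; $9,350 × 40% = $3,740. Combined base = $181,000 + $8,480 = $189,480.
Net percentage adjustment: −30% −35% +40% = −25%. $189,480 × 0.75 = $142,110.
$142,110 is at or above the $6,500 minimum.

$142,110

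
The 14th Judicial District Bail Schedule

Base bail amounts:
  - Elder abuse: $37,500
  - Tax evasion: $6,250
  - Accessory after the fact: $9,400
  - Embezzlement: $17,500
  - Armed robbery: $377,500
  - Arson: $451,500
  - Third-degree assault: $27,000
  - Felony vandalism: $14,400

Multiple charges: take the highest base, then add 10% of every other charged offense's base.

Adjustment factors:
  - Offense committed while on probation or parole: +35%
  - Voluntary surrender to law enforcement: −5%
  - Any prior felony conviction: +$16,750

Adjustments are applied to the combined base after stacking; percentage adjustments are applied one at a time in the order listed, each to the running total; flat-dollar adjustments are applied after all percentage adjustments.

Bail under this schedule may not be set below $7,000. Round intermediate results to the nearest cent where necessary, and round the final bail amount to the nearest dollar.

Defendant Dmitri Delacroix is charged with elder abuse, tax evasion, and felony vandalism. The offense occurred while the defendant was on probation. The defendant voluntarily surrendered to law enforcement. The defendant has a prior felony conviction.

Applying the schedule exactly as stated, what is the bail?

$67,492

Base amounts from the schedule: elder abuse $37,500; tax evasion $6,250; felony vandalism $14,400.
Stacking rule: highest base plus 10% of each additional charge. Highest is elder abuse at $37,500. Additional: $6,250 × 10% = $625; $14,400 × 10% = $1,440. Combined base = $37,500 + $2,065 = $39,565.
Offense committed while on probation or parole (+35%): $39,565 × 1.35 = $53,412.75.
Voluntary surrender to law enforcement (−5%): $53,412.75 × 0.95 = $50,742.11.
Any prior felony conviction (+$16,750 flat): $50,742.11 + $16,750 = $67,492.11.
$67,492.11 is at or above the $7,000 minimum.
Rounded to the nearest dollar: $67,492.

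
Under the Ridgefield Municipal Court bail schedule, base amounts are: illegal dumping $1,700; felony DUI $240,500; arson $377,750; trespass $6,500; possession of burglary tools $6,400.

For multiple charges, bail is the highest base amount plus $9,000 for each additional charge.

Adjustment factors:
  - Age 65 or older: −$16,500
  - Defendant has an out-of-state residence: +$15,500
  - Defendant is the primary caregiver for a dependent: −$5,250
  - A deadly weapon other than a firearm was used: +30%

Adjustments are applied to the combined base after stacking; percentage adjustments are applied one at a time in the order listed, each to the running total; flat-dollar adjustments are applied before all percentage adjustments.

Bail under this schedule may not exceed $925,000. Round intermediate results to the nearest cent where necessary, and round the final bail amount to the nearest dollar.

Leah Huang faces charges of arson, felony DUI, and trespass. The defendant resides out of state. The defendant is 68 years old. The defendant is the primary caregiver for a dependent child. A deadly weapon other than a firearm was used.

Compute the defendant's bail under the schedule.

$506,350

Base amounts from the schedule: arson $377,750; felony DUI $240,500; trespass $6,500.
Stacking rule: highest base plus $9,000 per additional charge. Highest is arson at $377,750; 2 additional charges → +$18,000. Combined base = $395,750.
Age 65 or older (−$16,500 flat): $395,750 − $16,500 = $379,250.
Defendant has an out-of-state residence (+$15,500 flat): $379,250 + $15,500 = $394,750.
Defendant is the primary caregiver for a dependent (−$5,250 flat): $394,750 − $5,250 = $389,500.
A deadly weapon other than a firearm was used (+30%): $389,500 × 1.3 = $506,350.
$506,350 is within the $925,000 maximum.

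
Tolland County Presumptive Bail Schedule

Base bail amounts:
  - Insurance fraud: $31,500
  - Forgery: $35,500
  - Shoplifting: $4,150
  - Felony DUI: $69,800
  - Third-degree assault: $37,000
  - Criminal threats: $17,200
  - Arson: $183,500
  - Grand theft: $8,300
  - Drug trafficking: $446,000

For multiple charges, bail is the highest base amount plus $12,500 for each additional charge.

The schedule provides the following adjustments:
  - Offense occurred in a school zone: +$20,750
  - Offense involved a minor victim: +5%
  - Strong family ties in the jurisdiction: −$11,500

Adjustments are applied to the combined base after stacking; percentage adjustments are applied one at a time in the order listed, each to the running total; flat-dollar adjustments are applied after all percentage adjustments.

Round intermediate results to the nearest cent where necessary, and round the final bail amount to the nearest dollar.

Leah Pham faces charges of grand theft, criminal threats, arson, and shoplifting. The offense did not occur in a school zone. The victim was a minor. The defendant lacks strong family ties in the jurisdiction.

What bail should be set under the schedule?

Base amounts from the schedule: grand theft $8,300; criminal threats $17,200; arson $183,500; shoplifting $4,150.
Stacking rule: highest base plus $12,500 per additional charge. Highest is arson at $183,500; 3 additional charges → +$37,500. Combined base = $221,000.
Offense involved a minor victim (+5%): $221,000 × 1.05 = $232,050.

$232,050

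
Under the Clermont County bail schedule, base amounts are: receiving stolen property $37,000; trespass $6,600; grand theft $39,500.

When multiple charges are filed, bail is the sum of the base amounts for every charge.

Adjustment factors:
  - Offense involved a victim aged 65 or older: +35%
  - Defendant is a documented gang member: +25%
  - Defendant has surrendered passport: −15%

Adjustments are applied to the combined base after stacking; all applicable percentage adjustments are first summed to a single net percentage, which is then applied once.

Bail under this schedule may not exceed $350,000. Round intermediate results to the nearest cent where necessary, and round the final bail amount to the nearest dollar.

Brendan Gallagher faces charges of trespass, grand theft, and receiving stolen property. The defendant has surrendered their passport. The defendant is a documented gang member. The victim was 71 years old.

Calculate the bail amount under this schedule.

Base amounts from the schedule: trespass $6,600; grand theft $39,500; receiving stolen property $37,000.
Stacking rule: sum of all bases. $6,600 + $39,500 + $37,000 = $83,100.
Net percentage adjustment: +35% +25% −15% = +45%. $83,100 × 1.45 = $120,495.
$120,495 is within the $350,000 maximum.

$120,495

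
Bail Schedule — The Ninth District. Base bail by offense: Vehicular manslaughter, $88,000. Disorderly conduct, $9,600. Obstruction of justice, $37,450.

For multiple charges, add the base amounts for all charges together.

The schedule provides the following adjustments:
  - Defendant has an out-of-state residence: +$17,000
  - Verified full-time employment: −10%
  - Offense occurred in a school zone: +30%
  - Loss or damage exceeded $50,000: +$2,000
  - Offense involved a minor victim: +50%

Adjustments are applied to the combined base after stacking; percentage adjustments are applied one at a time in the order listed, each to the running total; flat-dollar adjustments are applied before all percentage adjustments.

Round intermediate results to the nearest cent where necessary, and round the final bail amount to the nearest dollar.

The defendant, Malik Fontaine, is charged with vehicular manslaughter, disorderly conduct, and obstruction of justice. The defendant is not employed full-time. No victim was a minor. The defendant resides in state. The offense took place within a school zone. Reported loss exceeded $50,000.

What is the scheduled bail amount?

Base amounts from the schedule: vehicular manslaughter $88,000; disorderly conduct $9,600; obstruction of justice $37,450.
Stacking rule: sum of all bases. $88,000 + $9,600 + $37,450 = $135,050.
Loss or damage exceeded $50,000 (+$2,000 flat): $135,050 + $2,000 = $137,050.
Offense occurred in a school zone (+30%): $137,050 × 1.3 = $178,165.

$178,165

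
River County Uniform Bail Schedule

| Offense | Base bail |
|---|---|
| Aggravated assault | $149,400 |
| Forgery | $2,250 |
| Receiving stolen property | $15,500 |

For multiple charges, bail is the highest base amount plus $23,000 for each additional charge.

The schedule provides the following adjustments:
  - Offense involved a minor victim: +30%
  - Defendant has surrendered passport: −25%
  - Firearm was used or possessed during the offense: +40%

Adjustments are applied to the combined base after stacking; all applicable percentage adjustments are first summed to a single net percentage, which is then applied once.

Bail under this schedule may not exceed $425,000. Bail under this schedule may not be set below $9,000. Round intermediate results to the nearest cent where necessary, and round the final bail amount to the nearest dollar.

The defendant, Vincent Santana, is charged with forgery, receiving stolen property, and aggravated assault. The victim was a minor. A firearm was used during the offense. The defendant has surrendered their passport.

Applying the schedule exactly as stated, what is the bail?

$283,330

Base amounts from the schedule: forgery $2,250; receiving stolen property $15,500; aggravated assault $149,400.
Stacking rule: highest base plus $23,000 per additional charge. Highest is aggravated assault at $149,400; 2 additional charges → +$46,000. Combined base = $195,400.
Net percentage adjustment: +30% −25% +40% = +45%. $195,400 × 1.45 = $283,330.
$283,330 is within the $425,000 maximum.
$283,330 is at or above the $9,000 minimum.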